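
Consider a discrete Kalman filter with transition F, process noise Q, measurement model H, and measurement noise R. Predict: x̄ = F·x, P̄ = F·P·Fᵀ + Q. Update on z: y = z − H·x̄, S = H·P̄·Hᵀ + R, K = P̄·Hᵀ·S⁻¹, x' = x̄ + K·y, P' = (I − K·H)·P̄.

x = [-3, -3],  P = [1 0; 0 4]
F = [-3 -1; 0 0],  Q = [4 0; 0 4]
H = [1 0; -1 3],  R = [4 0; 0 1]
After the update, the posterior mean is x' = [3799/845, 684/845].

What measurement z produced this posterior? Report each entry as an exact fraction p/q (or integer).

x̄ = F·x = [12, 0]
P̄ = F·P·Fᵀ + Q = [17 0; 0 4]
S = H·P̄·Hᵀ + R = [21 -17; -17 54]
K = P̄·Hᵀ·S⁻¹ = [629/845 -68/845; 204/845 252/845]
x' − x̄ = [-6341/845, 684/845] = K·y
y = (KᵀK)⁻¹·Kᵀ·(x' − x̄) = [-9, 10]
z = y + H·x̄ = [-9, 10] + [12, -12] = [3, -2]

z = [3, -2]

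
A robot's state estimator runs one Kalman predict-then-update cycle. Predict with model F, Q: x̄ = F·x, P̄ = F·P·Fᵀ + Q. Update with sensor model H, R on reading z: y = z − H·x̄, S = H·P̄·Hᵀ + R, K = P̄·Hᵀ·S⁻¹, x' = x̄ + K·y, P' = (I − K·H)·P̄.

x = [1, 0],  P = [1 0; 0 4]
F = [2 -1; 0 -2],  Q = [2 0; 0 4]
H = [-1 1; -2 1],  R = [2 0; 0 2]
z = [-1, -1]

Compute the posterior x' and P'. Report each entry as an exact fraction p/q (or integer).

x̄ = F·x = [2, 0]
P̄ = F·P·Fᵀ + Q = [10 8; 8 20]
y = z − H·x̄ = [1, 3]
S = H·P̄·Hᵀ + R = [16 16; 16 30]
K = P̄·Hᵀ·S⁻¹ = [33/56 -5/7; 37/28 -4/7]
x' = x̄ + K·y = [25/56, -11/28]
P' = (I − K·H)·P̄ = [73/28 53/14; 53/14 45/7]

x' = [25/56, -11/28]
P' = [73/28 53/14; 53/14 45/7]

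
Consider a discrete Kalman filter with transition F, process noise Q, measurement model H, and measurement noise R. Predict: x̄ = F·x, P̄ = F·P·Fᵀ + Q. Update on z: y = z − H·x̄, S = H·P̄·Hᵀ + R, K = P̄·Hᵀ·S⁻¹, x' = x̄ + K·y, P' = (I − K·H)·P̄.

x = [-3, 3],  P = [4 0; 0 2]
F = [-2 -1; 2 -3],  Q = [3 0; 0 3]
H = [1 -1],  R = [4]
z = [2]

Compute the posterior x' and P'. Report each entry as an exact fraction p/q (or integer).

x̄ = F·x = [3, -15]
P̄ = F·P·Fᵀ + Q = [21 -10; -10 37]
y = z − H·x̄ = [-16]
S = H·P̄·Hᵀ + R = [82]
K = P̄·Hᵀ·S⁻¹ = [31/82; -47/82]
x' = x̄ + K·y = [-125/41, -239/41]
P' = (I − K·H)·P̄ = [761/82 637/82; 637/82 825/82]

x' = [-125/41, -239/41]
P' = [761/82 637/82; 637/82 825/82]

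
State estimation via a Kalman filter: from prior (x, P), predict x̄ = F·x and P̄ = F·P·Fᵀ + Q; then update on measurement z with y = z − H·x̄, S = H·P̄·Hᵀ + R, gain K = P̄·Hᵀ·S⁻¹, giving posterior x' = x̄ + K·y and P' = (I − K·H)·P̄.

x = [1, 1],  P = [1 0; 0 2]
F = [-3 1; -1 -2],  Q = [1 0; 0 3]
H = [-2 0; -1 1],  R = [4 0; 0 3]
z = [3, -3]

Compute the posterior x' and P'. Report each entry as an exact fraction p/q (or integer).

x̄ = F·x = [-2, -3]
P̄ = F·P·Fᵀ + Q = [12 -1; -1 12]
y = z − H·x̄ = [-1, -2]
S = H·P̄·Hᵀ + R = [52 26; 26 29]
K = P̄·Hᵀ·S⁻¹ = [-179/416 -1/16; -35/104 3/4]
x' = x̄ + K·y = [-601/416, -433/104]
P' = (I − K·H)·P̄ = [179/208 35/52; 35/52 38/13]

x' = [-601/416, -433/104]
P' = [179/208 35/52; 35/52 38/13]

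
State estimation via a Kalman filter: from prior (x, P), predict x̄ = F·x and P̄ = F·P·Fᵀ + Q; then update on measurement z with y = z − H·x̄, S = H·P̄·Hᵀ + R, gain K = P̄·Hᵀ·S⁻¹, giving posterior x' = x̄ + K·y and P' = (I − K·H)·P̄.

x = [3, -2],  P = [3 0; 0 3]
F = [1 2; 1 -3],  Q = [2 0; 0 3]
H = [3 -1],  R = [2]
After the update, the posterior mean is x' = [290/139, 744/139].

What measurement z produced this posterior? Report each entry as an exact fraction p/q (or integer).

x̄ = F·x = [-1, 9]
P̄ = F·P·Fᵀ + Q = [17 -15; -15 33]
S = H·P̄·Hᵀ + R = [278]
K = P̄·Hᵀ·S⁻¹ = [33/139; -39/139]
x' − x̄ = [429/139, -507/139] = K·y
y = (KᵀK)⁻¹·Kᵀ·(x' − x̄) = [13]
z = y + H·x̄ = [13] + [-12] = [1]

z = [1]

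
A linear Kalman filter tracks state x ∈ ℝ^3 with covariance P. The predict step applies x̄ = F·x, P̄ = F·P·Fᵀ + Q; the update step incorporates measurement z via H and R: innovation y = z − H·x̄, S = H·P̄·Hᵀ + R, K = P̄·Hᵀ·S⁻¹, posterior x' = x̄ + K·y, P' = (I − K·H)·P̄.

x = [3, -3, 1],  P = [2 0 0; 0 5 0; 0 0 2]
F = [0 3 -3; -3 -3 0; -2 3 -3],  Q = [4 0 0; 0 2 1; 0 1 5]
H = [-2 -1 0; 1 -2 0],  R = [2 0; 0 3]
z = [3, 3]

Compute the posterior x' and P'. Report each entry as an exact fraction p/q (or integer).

x̄ = F·x = [-12, 0, -18]
P̄ = F·P·Fᵀ + Q = [67 -45 63; -45 65 -32; 63 -32 76]
y = z − H·x̄ = [-21, 15]
S = H·P̄·Hᵀ + R = [155 -139; -139 510]
K = P̄·Hᵀ·S⁻¹ = [-23567/59729 11964/59729; -11575/59729 -23650/59729; -30287/59729 6619/59729]
x' = x̄ + K·y = [-42381/59729, -111675/59729, -339810/59729]
P' = (I − K·H)·P̄ = [26032/59729 -4930/59729 28201/59729; -4930/59729 33010/59729 4172/59729; 28201/59729 4172/59729 851813/59729]

x' = [-42381/59729, -111675/59729, -339810/59729]
P' = [26032/59729 -4930/59729 28201/59729; -4930/59729 33010/59729 4172/59729; 28201/59729 4172/59729 851813/59729]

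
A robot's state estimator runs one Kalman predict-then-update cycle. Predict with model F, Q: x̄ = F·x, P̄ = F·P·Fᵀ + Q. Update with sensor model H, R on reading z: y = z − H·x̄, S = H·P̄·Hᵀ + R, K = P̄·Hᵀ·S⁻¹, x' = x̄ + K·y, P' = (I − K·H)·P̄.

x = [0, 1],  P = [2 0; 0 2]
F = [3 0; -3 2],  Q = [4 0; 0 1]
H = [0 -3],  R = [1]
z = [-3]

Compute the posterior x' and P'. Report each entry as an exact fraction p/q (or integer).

x' = [81/122, 245/244]
P' = [613/61 -9/122; -9/122 27/244]

x̄ = F·x = [0, 2]
P̄ = F·P·Fᵀ + Q = [22 -18; -18 27]
y = z − H·x̄ = [3]
S = H·P̄·Hᵀ + R = [244]
K = P̄·Hᵀ·S⁻¹ = [27/122; -81/244]
x' = x̄ + K·y = [81/122, 245/244]
P' = (I − K·H)·P̄ = [613/61 -9/122; -9/122 27/244]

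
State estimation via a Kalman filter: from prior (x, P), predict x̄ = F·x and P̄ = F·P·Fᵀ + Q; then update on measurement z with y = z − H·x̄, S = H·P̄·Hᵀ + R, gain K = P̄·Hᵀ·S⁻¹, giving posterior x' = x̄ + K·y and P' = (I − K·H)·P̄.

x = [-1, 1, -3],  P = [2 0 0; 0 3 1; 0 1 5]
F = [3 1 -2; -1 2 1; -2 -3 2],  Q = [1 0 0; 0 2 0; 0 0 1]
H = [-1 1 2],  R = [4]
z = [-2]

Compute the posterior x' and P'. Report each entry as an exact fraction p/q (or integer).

x̄ = F·x = [4, 0, -7]
P̄ = F·P·Fᵀ + Q = [38 -13 -33; -13 25 -3; -33 -3 44]
y = z − H·x̄ = [16]
S = H·P̄·Hᵀ + R = [389]
K = P̄·Hᵀ·S⁻¹ = [-117/389; 32/389; 118/389]
x' = x̄ + K·y = [-316/389, 512/389, -835/389]
P' = (I − K·H)·P̄ = [1093/389 -1313/389 969/389; -1313/389 8701/389 -4943/389; 969/389 -4943/389 3192/389]

x' = [-316/389, 512/389, -835/389]
P' = [1093/389 -1313/389 969/389; -1313/389 8701/389 -4943/389; 969/389 -4943/389 3192/389]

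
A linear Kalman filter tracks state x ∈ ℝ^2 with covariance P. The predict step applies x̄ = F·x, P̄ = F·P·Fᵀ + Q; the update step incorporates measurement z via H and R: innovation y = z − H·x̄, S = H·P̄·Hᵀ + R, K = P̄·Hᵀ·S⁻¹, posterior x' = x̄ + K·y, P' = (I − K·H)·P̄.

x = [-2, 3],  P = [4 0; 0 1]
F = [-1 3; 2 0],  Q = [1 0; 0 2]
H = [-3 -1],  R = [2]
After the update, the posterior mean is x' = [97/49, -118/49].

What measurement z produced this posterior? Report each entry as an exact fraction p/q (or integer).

x̄ = F·x = [11, -4]
P̄ = F·P·Fᵀ + Q = [14 -8; -8 18]
S = H·P̄·Hᵀ + R = [98]
K = P̄·Hᵀ·S⁻¹ = [-17/49; 3/49]
x' − x̄ = [-442/49, 78/49] = K·y
y = (KᵀK)⁻¹·Kᵀ·(x' − x̄) = [26]
z = y + H·x̄ = [26] + [-29] = [-3]

z = [-3]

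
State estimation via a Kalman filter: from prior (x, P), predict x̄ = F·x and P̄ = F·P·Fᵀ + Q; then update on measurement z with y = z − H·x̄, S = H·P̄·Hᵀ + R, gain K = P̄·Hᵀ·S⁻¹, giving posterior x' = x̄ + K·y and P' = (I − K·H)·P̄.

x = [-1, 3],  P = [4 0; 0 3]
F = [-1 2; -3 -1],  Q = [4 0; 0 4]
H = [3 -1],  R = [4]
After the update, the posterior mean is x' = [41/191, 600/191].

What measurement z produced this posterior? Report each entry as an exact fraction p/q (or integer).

x̄ = F·x = [7, 0]
P̄ = F·P·Fᵀ + Q = [20 6; 6 43]
S = H·P̄·Hᵀ + R = [191]
K = P̄·Hᵀ·S⁻¹ = [54/191; -25/191]
x' − x̄ = [-1296/191, 600/191] = K·y
y = (KᵀK)⁻¹·Kᵀ·(x' − x̄) = [-24]
z = y + H·x̄ = [-24] + [21] = [-3]

z = [-3]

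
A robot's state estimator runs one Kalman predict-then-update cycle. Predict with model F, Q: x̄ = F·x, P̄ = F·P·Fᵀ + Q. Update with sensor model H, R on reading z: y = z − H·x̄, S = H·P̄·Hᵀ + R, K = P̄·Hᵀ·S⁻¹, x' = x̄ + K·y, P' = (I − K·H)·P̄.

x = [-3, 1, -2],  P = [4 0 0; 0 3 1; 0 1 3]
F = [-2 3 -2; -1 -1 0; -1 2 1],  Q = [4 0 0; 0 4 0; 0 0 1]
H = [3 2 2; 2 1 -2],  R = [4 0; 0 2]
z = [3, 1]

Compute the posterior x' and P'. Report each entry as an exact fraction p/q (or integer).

x' = [50567/46287, -17512/46287, 4885/15429]
P' = [154256/46287 -240784/46287 9370/15429; -240784/46287 404828/46287 -14690/15429; 9370/15429 -14690/15429 2247/5143]

x̄ = F·x = [13, 2, 3]
P̄ = F·P·Fᵀ + Q = [47 1 19; 1 11 -3; 19 -3 24]
y = z − H·x̄ = [-46, -21]
S = H·P̄·Hᵀ + R = [783 183; 183 161]
K = P̄·Hᵀ·S⁻¹ = [9355/46287 1918/15429; -209/46287 1900/15429; 3053/15429 -1572/5143]
x' = x̄ + K·y = [50567/46287, -17512/46287, 4885/15429]
P' = (I − K·H)·P̄ = [154256/46287 -240784/46287 9370/15429; -240784/46287 404828/46287 -14690/15429; 9370/15429 -14690/15429 2247/5143]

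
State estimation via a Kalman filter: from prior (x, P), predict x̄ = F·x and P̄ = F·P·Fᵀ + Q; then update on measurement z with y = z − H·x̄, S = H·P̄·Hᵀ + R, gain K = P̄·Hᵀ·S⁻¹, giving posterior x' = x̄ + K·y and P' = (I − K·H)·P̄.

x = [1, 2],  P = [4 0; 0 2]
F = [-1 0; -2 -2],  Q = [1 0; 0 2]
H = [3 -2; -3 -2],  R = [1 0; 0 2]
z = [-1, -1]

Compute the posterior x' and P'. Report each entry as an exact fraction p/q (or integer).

x' = [163/9857, 4410/9857]
P' = [802/9857 412/9857; 412/9857 1834/9857]

x̄ = F·x = [-1, -6]
P̄ = F·P·Fᵀ + Q = [5 8; 8 26]
y = z − H·x̄ = [-10, -16]
S = H·P̄·Hᵀ + R = [54 59; 59 247]
K = P̄·Hᵀ·S⁻¹ = [1582/9857 -1615/9857; -2432/9857 -2452/9857]
x' = x̄ + K·y = [163/9857, 4410/9857]
P' = (I − K·H)·P̄ = [802/9857 412/9857; 412/9857 1834/9857]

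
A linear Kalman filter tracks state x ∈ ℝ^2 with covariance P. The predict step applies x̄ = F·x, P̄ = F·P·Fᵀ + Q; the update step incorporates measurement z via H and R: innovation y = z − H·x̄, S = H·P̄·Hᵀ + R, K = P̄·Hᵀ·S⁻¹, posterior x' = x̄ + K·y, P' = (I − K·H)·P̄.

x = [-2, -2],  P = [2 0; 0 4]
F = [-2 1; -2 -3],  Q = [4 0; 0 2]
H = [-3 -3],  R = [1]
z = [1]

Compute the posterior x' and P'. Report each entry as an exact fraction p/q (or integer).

x̄ = F·x = [2, 10]
P̄ = F·P·Fᵀ + Q = [16 -4; -4 46]
y = z − H·x̄ = [37]
S = H·P̄·Hᵀ + R = [487]
K = P̄·Hᵀ·S⁻¹ = [-36/487; -126/487]
x' = x̄ + K·y = [-358/487, 208/487]
P' = (I − K·H)·P̄ = [6496/487 -6484/487; -6484/487 6526/487]

x' = [-358/487, 208/487]
P' = [6496/487 -6484/487; -6484/487 6526/487]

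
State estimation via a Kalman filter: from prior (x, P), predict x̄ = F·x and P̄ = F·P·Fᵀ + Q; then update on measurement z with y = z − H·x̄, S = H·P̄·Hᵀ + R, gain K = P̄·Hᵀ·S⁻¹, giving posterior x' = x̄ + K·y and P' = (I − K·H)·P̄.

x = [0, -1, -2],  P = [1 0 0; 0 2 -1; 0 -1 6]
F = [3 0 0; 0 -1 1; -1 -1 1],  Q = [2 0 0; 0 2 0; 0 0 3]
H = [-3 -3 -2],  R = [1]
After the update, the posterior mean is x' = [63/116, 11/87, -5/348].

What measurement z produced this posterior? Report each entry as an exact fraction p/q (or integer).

z = [-2]

x̄ = F·x = [0, -1, -1]
P̄ = F·P·Fᵀ + Q = [11 0 -3; 0 12 10; -3 10 14]
S = H·P̄·Hᵀ + R = [348]
K = P̄·Hᵀ·S⁻¹ = [-9/116; -14/87; -49/348]
x' − x̄ = [63/116, 98/87, 343/348] = K·y
y = (KᵀK)⁻¹·Kᵀ·(x' − x̄) = [-7]
z = y + H·x̄ = [-7] + [5] = [-2]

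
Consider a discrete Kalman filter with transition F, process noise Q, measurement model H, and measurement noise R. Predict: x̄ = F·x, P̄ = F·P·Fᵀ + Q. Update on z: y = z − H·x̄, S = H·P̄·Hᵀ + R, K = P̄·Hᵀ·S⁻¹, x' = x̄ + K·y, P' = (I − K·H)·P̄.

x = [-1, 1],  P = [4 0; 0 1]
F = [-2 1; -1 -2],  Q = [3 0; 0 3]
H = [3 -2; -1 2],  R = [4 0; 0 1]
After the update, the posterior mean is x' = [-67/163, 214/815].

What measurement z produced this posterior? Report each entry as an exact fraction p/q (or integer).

x̄ = F·x = [3, -1]
P̄ = F·P·Fᵀ + Q = [20 6; 6 11]
S = H·P̄·Hᵀ + R = [156 -56; -56 41]
K = P̄·Hᵀ·S⁻¹ = [76/163 72/163; 183/815 568/815]
x' − x̄ = [-556/163, 1029/815] = K·y
y = (KᵀK)⁻¹·Kᵀ·(x' − x̄) = [-13, 6]
z = y + H·x̄ = [-13, 6] + [11, -5] = [-2, 1]

z = [-2, 1]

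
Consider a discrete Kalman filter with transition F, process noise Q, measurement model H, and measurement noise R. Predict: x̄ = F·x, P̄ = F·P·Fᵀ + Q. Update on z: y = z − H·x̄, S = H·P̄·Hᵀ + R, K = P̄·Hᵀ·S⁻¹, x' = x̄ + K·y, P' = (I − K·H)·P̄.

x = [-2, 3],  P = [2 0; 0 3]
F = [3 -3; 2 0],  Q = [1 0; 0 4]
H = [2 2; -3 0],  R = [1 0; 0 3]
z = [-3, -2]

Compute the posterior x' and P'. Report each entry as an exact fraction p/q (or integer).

x̄ = F·x = [-15, -4]
P̄ = F·P·Fᵀ + Q = [46 12; 12 12]
y = z − H·x̄ = [35, -47]
S = H·P̄·Hᵀ + R = [329 -348; -348 417]
K = P̄·Hᵀ·S⁻¹ = [116/5363 -1678/5363; 2496/5363 1620/5363]
x' = x̄ + K·y = [2481/5363, -10232/5363]
P' = (I − K·H)·P̄ = [1678/5363 -1620/5363; -1620/5363 2868/5363]

x' = [2481/5363, -10232/5363]
P' = [1678/5363 -1620/5363; -1620/5363 2868/5363]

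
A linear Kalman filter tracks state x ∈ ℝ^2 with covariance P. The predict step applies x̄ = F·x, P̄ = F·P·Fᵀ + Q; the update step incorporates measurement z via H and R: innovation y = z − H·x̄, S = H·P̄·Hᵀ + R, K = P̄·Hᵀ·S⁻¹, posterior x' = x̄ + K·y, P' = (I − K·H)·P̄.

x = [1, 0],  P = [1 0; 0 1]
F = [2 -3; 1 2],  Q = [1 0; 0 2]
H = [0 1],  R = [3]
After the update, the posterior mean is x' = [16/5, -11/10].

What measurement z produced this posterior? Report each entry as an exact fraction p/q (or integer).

x̄ = F·x = [2, 1]
P̄ = F·P·Fᵀ + Q = [14 -4; -4 7]
S = H·P̄·Hᵀ + R = [10]
K = P̄·Hᵀ·S⁻¹ = [-2/5; 7/10]
x' − x̄ = [6/5, -21/10] = K·y
y = (KᵀK)⁻¹·Kᵀ·(x' − x̄) = [-3]
z = y + H·x̄ = [-3] + [1] = [-2]

z = [-2]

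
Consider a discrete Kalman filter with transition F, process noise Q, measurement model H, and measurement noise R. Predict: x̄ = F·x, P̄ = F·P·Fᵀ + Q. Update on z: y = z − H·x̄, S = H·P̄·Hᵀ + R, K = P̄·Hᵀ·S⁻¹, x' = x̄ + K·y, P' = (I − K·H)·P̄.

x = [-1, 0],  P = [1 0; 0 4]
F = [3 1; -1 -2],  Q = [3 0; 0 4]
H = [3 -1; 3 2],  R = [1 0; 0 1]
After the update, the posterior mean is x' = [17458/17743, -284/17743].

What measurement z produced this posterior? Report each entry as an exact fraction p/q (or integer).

x̄ = F·x = [-3, 1]
P̄ = F·P·Fᵀ + Q = [16 -11; -11 21]
S = H·P̄·Hᵀ + R = [232 69; 69 97]
K = P̄·Hᵀ·S⁻¹ = [3929/17743 1961/17743; -5859/17743 5814/17743]
x' − x̄ = [70687/17743, -18027/17743] = K·y
y = (KᵀK)⁻¹·Kᵀ·(x' − x̄) = [13, 10]
z = y + H·x̄ = [13, 10] + [-10, -7] = [3, 3]

z = [3, 3]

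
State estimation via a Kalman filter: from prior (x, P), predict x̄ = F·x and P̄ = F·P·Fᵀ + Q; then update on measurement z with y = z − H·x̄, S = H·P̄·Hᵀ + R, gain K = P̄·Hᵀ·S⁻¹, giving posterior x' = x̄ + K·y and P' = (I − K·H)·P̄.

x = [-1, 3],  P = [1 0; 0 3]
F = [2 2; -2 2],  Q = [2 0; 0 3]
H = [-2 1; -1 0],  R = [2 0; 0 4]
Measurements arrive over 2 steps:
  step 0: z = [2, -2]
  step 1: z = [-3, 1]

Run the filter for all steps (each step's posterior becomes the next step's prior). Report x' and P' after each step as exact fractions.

step 0: x̄ = F·x = [4, 8]
step 0: P̄ = F·P·Fᵀ + Q = [18 8; 8 19]
step 0: y = z − H·x̄ = [2, 2]
step 0: S = H·P̄·Hᵀ + R = [61 28; 28 22]
step 0: K = P̄·Hᵀ·S⁻¹ = [-56/279 -157/279; 145/279 -286/279]
step 0: x' = x̄ + K·y = [230/93, 650/93]
step 0: P' = (I − K·H)·P̄ = [628/279 1144/279; 1144/279 2578/279]
step 1: x̄ = F·x = [1760/93, 280/31]
step 1: P̄ = F·P·Fᵀ + Q = [22534/279 2600/93; 2600/93 501/31]
step 1: y = z − H·x̄ = [2401/93, 1853/93]
step 1: S = H·P̄·Hᵀ + R = [64003/279 37268/279; 37268/279 23650/279]
step 1: K = P̄·Hᵀ·S⁻¹ = [-6776/20327 -95591/223597; 4625/20327 -153914/223597]
step 1: x' = x̄ + K·y = [402577/223597, 266341/223597]
step 1: P' = (I − K·H)·P̄ = [382364/223597 615656/223597; 615656/223597 1333062/223597]

step 0: x' = [230/93, 650/93], P' = [628/279 1144/279; 1144/279 2578/279]
step 1: x' = [402577/223597, 266341/223597], P' = [382364/223597 615656/223597; 615656/223597 1333062/223597]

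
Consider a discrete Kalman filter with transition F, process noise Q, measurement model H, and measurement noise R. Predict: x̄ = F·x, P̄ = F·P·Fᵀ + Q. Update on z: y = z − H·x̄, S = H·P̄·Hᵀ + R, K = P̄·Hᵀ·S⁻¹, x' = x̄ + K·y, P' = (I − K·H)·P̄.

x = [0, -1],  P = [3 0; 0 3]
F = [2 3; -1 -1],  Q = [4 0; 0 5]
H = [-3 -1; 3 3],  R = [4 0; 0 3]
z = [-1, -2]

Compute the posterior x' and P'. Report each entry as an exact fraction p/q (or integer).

x̄ = F·x = [-3, 1]
P̄ = F·P·Fᵀ + Q = [43 -15; -15 11]
y = z − H·x̄ = [-9, 4]
S = H·P̄·Hᵀ + R = [312 -240; -240 219]
K = P̄·Hᵀ·S⁻¹ = [-267/596 -16/149; 761/1788 184/447]
x' = x̄ + K·y = [359/596, -2117/1788]
P' = (I − K·H)·P̄ = [283/298 -315/298; -315/298 1313/894]

x' = [359/596, -2117/1788]
P' = [283/298 -315/298; -315/298 1313/894]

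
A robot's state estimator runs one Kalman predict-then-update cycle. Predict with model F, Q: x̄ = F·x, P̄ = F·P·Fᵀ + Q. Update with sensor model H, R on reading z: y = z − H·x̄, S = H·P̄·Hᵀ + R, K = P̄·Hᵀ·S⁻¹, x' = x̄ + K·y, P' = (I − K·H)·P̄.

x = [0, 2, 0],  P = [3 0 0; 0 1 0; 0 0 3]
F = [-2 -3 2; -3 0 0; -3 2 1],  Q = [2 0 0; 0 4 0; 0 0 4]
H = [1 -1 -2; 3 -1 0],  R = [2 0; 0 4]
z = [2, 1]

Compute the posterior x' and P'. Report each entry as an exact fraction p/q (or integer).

x̄ = F·x = [-6, 0, 4]
P̄ = F·P·Fᵀ + Q = [35 18 18; 18 31 27; 18 27 38]
y = z − H·x̄ = [16, 19]
S = H·P̄·Hᵀ + R = [220 10; 10 242]
K = P̄·Hᵀ·S⁻¹ = [-1367/13285 1933/5314; -4111/13285 573/5314; -1042/2657 679/5314]
x' = x̄ + K·y = [-19529/26570, -77117/26570, 813/5314]
P' = (I − K·H)·P̄ = [37149/26570 72787/26570 -3017/5314; 72787/26570 206901/26570 -11767/5314; -3017/5314 -11767/5314 6459/5314]

x' = [-19529/26570, -77117/26570, 813/5314]
P' = [37149/26570 72787/26570 -3017/5314; 72787/26570 206901/26570 -11767/5314; -3017/5314 -11767/5314 6459/5314]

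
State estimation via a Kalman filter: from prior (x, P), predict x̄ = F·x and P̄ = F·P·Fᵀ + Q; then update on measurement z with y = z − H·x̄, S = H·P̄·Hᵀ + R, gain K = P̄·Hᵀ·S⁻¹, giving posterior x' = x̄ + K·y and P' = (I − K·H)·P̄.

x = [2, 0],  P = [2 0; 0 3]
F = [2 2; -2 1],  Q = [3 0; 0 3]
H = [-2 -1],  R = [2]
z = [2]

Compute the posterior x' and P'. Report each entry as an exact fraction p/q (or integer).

x' = [34/25, -23/5]
P' = [91/25 -32/5; -32/5 13]

x̄ = F·x = [4, -4]
P̄ = F·P·Fᵀ + Q = [23 -2; -2 14]
y = z − H·x̄ = [6]
S = H·P̄·Hᵀ + R = [100]
K = P̄·Hᵀ·S⁻¹ = [-11/25; -1/10]
x' = x̄ + K·y = [34/25, -23/5]
P' = (I − K·H)·P̄ = [91/25 -32/5; -32/5 13]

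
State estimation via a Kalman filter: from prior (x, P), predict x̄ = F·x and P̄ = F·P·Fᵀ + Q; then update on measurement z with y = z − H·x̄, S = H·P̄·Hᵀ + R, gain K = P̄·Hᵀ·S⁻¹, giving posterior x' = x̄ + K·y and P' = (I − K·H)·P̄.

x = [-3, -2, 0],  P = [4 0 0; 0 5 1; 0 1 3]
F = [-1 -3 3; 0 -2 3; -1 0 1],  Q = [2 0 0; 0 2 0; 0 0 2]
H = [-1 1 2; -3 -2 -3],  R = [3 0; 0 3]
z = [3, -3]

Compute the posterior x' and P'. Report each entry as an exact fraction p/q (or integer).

x̄ = F·x = [9, 4, 3]
P̄ = F·P·Fᵀ + Q = [60 42 10; 42 37 7; 10 7 9]
y = z − H·x̄ = [2, 41]
S = H·P̄·Hᵀ + R = [40 -69; -69 1540]
K = P̄·Hᵀ·S⁻¹ = [-17206/56839 -11622/56839; -1389/56839 -8219/56839; 18201/56839 -1805/56839]
x' = x̄ + K·y = [637/56839, -112401/56839, 132914/56839]
P' = (I − K·H)·P̄ = [27884/56839 -26370/56839 1318/56839; -26370/56839 299145/56839 -164841/56839; 1318/56839 -164841/56839 110381/56839]

x' = [637/56839, -112401/56839, 132914/56839]
P' = [27884/56839 -26370/56839 1318/56839; -26370/56839 299145/56839 -164841/56839; 1318/56839 -164841/56839 110381/56839]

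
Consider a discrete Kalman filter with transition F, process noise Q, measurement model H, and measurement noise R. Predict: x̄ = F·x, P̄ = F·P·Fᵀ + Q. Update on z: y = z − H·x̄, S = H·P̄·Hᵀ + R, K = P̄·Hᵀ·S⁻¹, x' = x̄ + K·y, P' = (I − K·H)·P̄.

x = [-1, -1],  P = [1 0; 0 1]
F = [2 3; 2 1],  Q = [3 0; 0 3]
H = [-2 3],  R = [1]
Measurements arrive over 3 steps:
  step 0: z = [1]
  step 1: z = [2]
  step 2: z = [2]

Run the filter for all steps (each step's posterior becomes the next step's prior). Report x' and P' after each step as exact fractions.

step 0: x̄ = F·x = [-5, -3]
step 0: P̄ = F·P·Fᵀ + Q = [16 7; 7 8]
step 0: y = z − H·x̄ = [0]
step 0: S = H·P̄·Hᵀ + R = [53]
step 0: K = P̄·Hᵀ·S⁻¹ = [-11/53; 10/53]
step 0: x' = x̄ + K·y = [-5, -3]
step 0: P' = (I − K·H)·P̄ = [727/53 481/53; 481/53 324/53]
step 1: x̄ = F·x = [-19, -13]
step 1: P̄ = F·P·Fᵀ + Q = [11755/53 7728/53; 7728/53 5315/53]
step 1: y = z − H·x̄ = [3]
step 1: S = H·P̄·Hᵀ + R = [2172/53]
step 1: K = P̄·Hᵀ·S⁻¹ = [-163/1086; 163/724]
step 1: x' = x̄ + K·y = [-7041/362, -8923/724]
step 1: P' = (I − K·H)·P̄ = [119932/543 53285/362; 53285/362 71101/724]
step 2: x̄ = F·x = [-54933/724, -37087/724]
step 2: P̄ = F·P·Fᵀ + Q = [7681675/2172 5116501/2172; 5116501/2172 3417571/2172]
step 2: y = z − H·x̄ = [2843/724]
step 2: S = H·P̄·Hᵀ + R = [88999/2172]
step 2: K = P̄·Hᵀ·S⁻¹ = [-227/1459; 19711/88999]
step 2: x' = x̄ + K·y = [-111592/1459, -4481585/88999]
step 2: P' = (I − K·H)·P̄ = [5158573/1459 3438973/1459; 3438973/1459 139858139/88999]

step 0: x' = [-5, -3], P' = [727/53 481/53; 481/53 324/53]
step 1: x' = [-7041/362, -8923/724], P' = [119932/543 53285/362; 53285/362 71101/724]
step 2: x' = [-111592/1459, -4481585/88999], P' = [5158573/1459 3438973/1459; 3438973/1459 139858139/88999]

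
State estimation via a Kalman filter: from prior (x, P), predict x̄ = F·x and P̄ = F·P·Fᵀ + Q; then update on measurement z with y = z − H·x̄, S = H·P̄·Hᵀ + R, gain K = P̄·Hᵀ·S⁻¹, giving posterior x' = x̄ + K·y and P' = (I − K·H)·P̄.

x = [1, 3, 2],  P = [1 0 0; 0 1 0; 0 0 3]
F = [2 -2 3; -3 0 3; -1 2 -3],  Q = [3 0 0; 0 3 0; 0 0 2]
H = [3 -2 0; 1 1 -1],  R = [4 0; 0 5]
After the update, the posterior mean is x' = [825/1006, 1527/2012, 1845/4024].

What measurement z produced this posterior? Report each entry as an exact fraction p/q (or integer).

z = [1, 1]

x̄ = F·x = [2, 3, -1]
P̄ = F·P·Fᵀ + Q = [38 21 -33; 21 39 -24; -33 -24 34]
S = H·P̄·Hᵀ + R = [250 108; 108 272]
K = P̄·Hᵀ·S⁻¹ = [603/3521 1903/7042; -822/3521 5655/14084; -1011/14084 -8621/28168]
x' − x̄ = [-1187/1006, -4509/2012, 5869/4024] = K·y
y = (KᵀK)⁻¹·Kᵀ·(x' − x̄) = [1, -5]
z = y + H·x̄ = [1, -5] + [0, 6] = [1, 1]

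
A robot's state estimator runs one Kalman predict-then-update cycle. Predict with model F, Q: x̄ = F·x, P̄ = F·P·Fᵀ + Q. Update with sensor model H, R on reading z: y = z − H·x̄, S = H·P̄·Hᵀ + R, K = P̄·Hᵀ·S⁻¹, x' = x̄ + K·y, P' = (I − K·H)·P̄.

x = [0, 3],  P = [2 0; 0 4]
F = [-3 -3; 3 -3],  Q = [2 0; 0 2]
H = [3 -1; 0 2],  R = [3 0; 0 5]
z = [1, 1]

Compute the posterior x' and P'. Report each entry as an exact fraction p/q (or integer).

x' = [40395/104179, 30287/104179]
P' = [48644/104179 42450/104179; 42450/104179 127380/104179]

x̄ = F·x = [-9, -9]
P̄ = F·P·Fᵀ + Q = [56 18; 18 56]
y = z − H·x̄ = [19, 19]
S = H·P̄·Hᵀ + R = [455 -4; -4 229]
K = P̄·Hᵀ·S⁻¹ = [34494/104179 16980/104179; -10/104179 50952/104179]
x' = x̄ + K·y = [40395/104179, 30287/104179]
P' = (I − K·H)·P̄ = [48644/104179 42450/104179; 42450/104179 127380/104179]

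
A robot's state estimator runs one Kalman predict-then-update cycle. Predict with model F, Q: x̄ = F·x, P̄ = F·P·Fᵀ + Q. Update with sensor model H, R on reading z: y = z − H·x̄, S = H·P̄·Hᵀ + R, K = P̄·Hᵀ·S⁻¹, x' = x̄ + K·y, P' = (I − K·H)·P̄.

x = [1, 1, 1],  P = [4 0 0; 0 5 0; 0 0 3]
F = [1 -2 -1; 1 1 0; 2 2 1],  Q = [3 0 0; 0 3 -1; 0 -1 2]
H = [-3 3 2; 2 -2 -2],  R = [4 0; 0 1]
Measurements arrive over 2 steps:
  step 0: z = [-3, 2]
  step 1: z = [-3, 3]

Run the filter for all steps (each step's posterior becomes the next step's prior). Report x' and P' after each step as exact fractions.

step 0: x' = [4003/4171, -918/4171, 890/4171], P' = [33348/4171 19554/4171 15201/4171; 19554/4171 17768/4171 2175/4171; 15201/4171 2175/4171 14957/4171]
step 1: x' = [52946425/46159789, 13590454/46159789, -25260493/46159789], P' = [113043728/46159789 56071448/46159789 62427472/46159789; 56071448/46159789 97959548/46159789 -44278008/46159789; 62427472/46159789 -44278008/46159789 124325546/46159789]

step 0: x̄ = F·x = [-2, 2, 5]
step 0: P̄ = F·P·Fᵀ + Q = [30 -6 -15; -6 12 17; -15 17 41]
step 0: y = z − H·x̄ = [-25, 20]
step 0: S = H·P̄·Hᵀ + R = [1038 -808; -808 637]
step 0: K = P̄·Hᵀ·S⁻¹ = [-2745/4171 -2814/4171; -252/4171 -778/4171; -2291/4171 -3862/4171]
step 0: x' = x̄ + K·y = [4003/4171, -918/4171, 890/4171]
step 0: P' = (I − K·H)·P̄ = [33348/4171 19554/4171 15201/4171; 19554/4171 17768/4171 2175/4171; 15201/4171 2175/4171 14957/4171]
step 1: x̄ = F·x = [4949/4171, 3085/4171, 7060/4171]
step 1: P̄ = F·P·Fᵀ + Q = [31972/4171 -39118/4171 -82342/4171; -39118/4171 102737/4171 193653/4171; -82342/4171 193653/4171 453699/4171]
step 1: y = z − H·x̄ = [-21041/4171, 22905/4171]
step 1: S = H·P̄·Hᵀ + R = [7059925/4171 -5852416/4171; -5852416/4171 4878707/4171]
step 1: K = P̄·Hᵀ·S⁻¹ = [-11515474/46159789 -10910384/46159789; 9277071/46159789 4779816/46159789; -17866337/46159789 -35240132/46159789]
step 1: x' = x̄ + K·y = [52946425/46159789, 13590454/46159789, -25260493/46159789]
step 1: P' = (I − K·H)·P̄ = [113043728/46159789 56071448/46159789 62427472/46159789; 56071448/46159789 97959548/46159789 -44278008/46159789; 62427472/46159789 -44278008/46159789 124325546/46159789]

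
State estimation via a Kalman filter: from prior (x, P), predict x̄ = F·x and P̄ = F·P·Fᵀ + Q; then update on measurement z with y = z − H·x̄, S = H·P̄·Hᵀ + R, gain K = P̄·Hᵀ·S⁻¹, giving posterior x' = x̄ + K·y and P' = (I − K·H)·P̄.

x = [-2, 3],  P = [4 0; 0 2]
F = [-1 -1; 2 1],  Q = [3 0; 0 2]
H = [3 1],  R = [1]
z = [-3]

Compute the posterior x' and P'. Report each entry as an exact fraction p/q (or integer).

x' = [-25/42, -26/21]
P' = [89/42 -125/21; -125/21 370/21]

x̄ = F·x = [-1, -1]
P̄ = F·P·Fᵀ + Q = [9 -10; -10 20]
y = z − H·x̄ = [1]
S = H·P̄·Hᵀ + R = [42]
K = P̄·Hᵀ·S⁻¹ = [17/42; -5/21]
x' = x̄ + K·y = [-25/42, -26/21]
P' = (I − K·H)·P̄ = [89/42 -125/21; -125/21 370/21]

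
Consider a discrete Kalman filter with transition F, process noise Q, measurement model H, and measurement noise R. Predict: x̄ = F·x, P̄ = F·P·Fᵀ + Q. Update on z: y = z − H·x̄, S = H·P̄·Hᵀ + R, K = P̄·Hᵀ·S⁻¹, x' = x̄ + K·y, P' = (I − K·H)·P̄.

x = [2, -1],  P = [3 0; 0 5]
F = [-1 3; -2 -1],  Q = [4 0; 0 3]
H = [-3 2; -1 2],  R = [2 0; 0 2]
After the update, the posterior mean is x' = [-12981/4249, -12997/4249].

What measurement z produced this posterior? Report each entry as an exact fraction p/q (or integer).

z = [3, -3]

x̄ = F·x = [-5, -3]
P̄ = F·P·Fᵀ + Q = [52 -9; -9 20]
S = H·P̄·Hᵀ + R = [658 308; 308 170]
K = P̄·Hᵀ·S⁻¹ = [-2005/4249 269/607; -1851/8498 829/1214]
x' − x̄ = [8264/4249, -250/4249] = K·y
y = (KᵀK)⁻¹·Kᵀ·(x' − x̄) = [-6, -2]
z = y + H·x̄ = [-6, -2] + [9, -1] = [3, -3]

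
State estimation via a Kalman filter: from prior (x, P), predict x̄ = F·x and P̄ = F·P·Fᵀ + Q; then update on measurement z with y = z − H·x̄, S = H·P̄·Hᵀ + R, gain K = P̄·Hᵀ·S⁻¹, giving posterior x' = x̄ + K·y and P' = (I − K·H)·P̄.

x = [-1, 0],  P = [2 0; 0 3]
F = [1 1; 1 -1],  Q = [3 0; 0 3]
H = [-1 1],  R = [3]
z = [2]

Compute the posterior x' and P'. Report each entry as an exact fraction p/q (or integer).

x̄ = F·x = [-1, -1]
P̄ = F·P·Fᵀ + Q = [8 -1; -1 8]
y = z − H·x̄ = [2]
S = H·P̄·Hᵀ + R = [21]
K = P̄·Hᵀ·S⁻¹ = [-3/7; 3/7]
x' = x̄ + K·y = [-13/7, -1/7]
P' = (I − K·H)·P̄ = [29/7 20/7; 20/7 29/7]

x' = [-13/7, -1/7]
P' = [29/7 20/7; 20/7 29/7]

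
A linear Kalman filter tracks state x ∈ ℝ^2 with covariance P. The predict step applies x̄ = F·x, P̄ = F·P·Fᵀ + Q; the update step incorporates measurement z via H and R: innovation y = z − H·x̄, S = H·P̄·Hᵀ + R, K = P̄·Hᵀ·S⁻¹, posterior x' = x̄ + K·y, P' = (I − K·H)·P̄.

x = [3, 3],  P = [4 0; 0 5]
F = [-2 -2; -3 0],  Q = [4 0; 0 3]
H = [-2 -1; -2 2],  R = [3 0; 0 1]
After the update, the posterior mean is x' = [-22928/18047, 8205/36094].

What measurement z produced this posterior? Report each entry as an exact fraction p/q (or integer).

x̄ = F·x = [-12, -9]
P̄ = F·P·Fᵀ + Q = [40 24; 24 39]
S = H·P̄·Hᵀ + R = [298 34; 34 125]
K = P̄·Hᵀ·S⁻¹ = [-5956/18047 -3000/18047; -11895/36094 5949/18047]
x' − x̄ = [193636/18047, 333051/36094] = K·y
y = (KᵀK)⁻¹·Kᵀ·(x' − x̄) = [-31, -3]
z = y + H·x̄ = [-31, -3] + [33, 6] = [2, 3]

z = [2, 3]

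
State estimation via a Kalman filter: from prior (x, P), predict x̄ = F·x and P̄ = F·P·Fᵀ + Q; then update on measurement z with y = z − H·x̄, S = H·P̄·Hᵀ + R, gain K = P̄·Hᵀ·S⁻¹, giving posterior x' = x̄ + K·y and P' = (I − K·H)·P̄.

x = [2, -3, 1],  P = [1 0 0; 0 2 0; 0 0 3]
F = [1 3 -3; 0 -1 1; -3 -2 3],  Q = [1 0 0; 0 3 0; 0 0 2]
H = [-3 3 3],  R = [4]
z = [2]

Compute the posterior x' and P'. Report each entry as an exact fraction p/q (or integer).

x' = [-6442/2173, 3400/2173, -8328/2173]
P' = [4787/2173 1101/2173 3270/2173; 1101/2173 5720/2173 -4475/2173; 3270/2173 -4475/2173 8149/2173]

x̄ = F·x = [-10, 4, 3]
P̄ = F·P·Fᵀ + Q = [47 -15 -42; -15 8 13; -42 13 46]
y = z − H·x̄ = [-49]
S = H·P̄·Hᵀ + R = [2173]
K = P̄·Hᵀ·S⁻¹ = [-312/2173; 108/2173; 303/2173]
x' = x̄ + K·y = [-6442/2173, 3400/2173, -8328/2173]
P' = (I − K·H)·P̄ = [4787/2173 1101/2173 3270/2173; 1101/2173 5720/2173 -4475/2173; 3270/2173 -4475/2173 8149/2173]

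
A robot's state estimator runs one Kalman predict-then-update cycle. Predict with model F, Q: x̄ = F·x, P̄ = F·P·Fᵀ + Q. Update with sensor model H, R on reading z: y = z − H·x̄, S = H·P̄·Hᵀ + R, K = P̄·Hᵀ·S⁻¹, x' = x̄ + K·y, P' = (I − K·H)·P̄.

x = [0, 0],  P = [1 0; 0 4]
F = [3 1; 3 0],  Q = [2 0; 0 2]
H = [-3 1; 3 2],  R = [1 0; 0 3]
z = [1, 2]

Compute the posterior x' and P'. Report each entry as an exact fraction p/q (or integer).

x̄ = F·x = [0, 0]
P̄ = F·P·Fᵀ + Q = [15 9; 9 11]
y = z − H·x̄ = [1, 2]
S = H·P̄·Hᵀ + R = [93 -140; -140 290]
K = P̄·Hᵀ·S⁻¹ = [-162/737 819/7370; 222/737 2317/7370]
x' = x̄ + K·y = [9/3685, 3427/3685]
P' = (I − K·H)·P̄ = [633/7370 279/7370; 279/7370 3057/7370]

x' = [9/3685, 3427/3685]
P' = [633/7370 279/7370; 279/7370 3057/7370]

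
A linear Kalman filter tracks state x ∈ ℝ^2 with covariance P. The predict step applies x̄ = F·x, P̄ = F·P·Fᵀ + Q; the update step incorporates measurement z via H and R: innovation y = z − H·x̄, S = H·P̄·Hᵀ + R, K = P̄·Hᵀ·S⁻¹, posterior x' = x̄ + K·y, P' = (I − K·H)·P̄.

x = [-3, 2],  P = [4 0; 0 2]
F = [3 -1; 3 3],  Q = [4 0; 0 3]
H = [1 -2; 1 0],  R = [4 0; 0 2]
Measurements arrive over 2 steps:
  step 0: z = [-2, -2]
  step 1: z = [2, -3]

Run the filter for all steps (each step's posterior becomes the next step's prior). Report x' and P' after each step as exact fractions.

step 0: x̄ = F·x = [-11, -3]
step 0: P̄ = F·P·Fᵀ + Q = [42 30; 30 57]
step 0: y = z − H·x̄ = [3, 9]
step 0: S = H·P̄·Hᵀ + R = [154 -18; -18 44]
step 0: K = P̄·Hᵀ·S⁻¹ = [-9/1613 1536/1613; -789/1613 777/1613]
step 0: x' = x̄ + K·y = [-3946/1613, -213/1613]
step 0: P' = (I − K·H)·P̄ = [3072/1613 1554/1613; 1554/1613 2355/1613]
step 1: x̄ = F·x = [-11625/1613, -12477/1613]
step 1: P̄ = F·P·Fᵀ + Q = [27131/1613 29907/1613; 29907/1613 81654/1613]
step 1: y = z − H·x̄ = [-10103/1613, 6786/1613]
step 1: S = H·P̄·Hᵀ + R = [240571/1613 -32683/1613; -32683/1613 30357/1613]
step 1: K = P̄·Hᵀ·S⁻¹ = [-32683/1932683 1692112/1932683; -952326/1932683 878739/1932683]
step 1: x' = x̄ + K·y = [-6605438/1932683, -5288043/1932683]
step 1: P' = (I − K·H)·P̄ = [3384224/1932683 1757478/1932683; 1757478/1932683 2783391/1932683]

step 0: x' = [-3946/1613, -213/1613], P' = [3072/1613 1554/1613; 1554/1613 2355/1613]
step 1: x' = [-6605438/1932683, -5288043/1932683], P' = [3384224/1932683 1757478/1932683; 1757478/1932683 2783391/1932683]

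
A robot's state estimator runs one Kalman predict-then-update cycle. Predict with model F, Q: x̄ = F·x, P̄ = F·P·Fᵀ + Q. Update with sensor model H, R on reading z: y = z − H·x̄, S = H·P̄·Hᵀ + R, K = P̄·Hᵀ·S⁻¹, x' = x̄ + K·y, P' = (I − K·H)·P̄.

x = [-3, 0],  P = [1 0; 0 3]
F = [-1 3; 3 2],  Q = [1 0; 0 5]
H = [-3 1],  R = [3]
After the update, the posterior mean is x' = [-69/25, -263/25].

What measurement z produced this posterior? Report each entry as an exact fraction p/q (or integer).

z = [-2]

x̄ = F·x = [3, -9]
P̄ = F·P·Fᵀ + Q = [29 15; 15 26]
S = H·P̄·Hᵀ + R = [200]
K = P̄·Hᵀ·S⁻¹ = [-9/25; -19/200]
x' − x̄ = [-144/25, -38/25] = K·y
y = (KᵀK)⁻¹·Kᵀ·(x' − x̄) = [16]
z = y + H·x̄ = [16] + [-18] = [-2]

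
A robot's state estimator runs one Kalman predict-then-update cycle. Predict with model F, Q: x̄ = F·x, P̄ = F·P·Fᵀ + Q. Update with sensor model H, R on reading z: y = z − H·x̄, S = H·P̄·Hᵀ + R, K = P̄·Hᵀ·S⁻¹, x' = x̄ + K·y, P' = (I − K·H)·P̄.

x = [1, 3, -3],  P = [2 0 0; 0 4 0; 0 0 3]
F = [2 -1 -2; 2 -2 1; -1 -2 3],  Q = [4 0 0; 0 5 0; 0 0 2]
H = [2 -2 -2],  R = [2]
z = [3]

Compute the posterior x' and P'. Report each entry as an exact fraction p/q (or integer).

x̄ = F·x = [5, -7, -16]
P̄ = F·P·Fᵀ + Q = [28 10 -14; 10 32 21; -14 21 47]
y = z − H·x̄ = [-53]
S = H·P̄·Hᵀ + R = [630]
K = P̄·Hᵀ·S⁻¹ = [32/315; -43/315; -82/315]
x' = x̄ + K·y = [-121/315, 74/315, -694/315]
P' = (I − K·H)·P̄ = [6772/315 5902/315 838/315; 5902/315 6382/315 -437/315; 838/315 -437/315 1357/315]

x' = [-121/315, 74/315, -694/315]
P' = [6772/315 5902/315 838/315; 5902/315 6382/315 -437/315; 838/315 -437/315 1357/315]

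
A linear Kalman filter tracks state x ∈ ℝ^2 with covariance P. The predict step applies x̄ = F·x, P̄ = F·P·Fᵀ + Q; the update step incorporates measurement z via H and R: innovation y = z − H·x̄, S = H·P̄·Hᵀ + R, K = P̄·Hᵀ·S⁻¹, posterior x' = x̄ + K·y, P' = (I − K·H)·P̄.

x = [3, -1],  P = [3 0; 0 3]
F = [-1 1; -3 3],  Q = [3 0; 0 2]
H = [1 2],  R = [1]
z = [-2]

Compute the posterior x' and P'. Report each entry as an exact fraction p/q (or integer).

x̄ = F·x = [-4, -12]
P̄ = F·P·Fᵀ + Q = [9 18; 18 56]
y = z − H·x̄ = [26]
S = H·P̄·Hᵀ + R = [306]
K = P̄·Hᵀ·S⁻¹ = [5/34; 65/153]
x' = x̄ + K·y = [-3/17, -146/153]
P' = (I − K·H)·P̄ = [81/34 -19/17; -19/17 118/153]

x' = [-3/17, -146/153]
P' = [81/34 -19/17; -19/17 118/153]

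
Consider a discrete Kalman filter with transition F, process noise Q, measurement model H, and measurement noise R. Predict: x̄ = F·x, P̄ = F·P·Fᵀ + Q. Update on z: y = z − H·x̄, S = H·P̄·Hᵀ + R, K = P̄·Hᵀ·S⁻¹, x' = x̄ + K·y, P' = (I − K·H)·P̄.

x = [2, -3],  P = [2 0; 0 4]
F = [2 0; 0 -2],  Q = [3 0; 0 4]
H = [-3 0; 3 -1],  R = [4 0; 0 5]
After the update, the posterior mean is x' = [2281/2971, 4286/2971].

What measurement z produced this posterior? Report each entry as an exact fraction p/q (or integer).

z = [-1, 2]

x̄ = F·x = [4, 6]
P̄ = F·P·Fᵀ + Q = [11 0; 0 20]
S = H·P̄·Hᵀ + R = [103 -99; -99 124]
K = P̄·Hᵀ·S⁻¹ = [-825/2971 132/2971; -1980/2971 -2060/2971]
x' − x̄ = [-9603/2971, -13540/2971] = K·y
y = (KᵀK)⁻¹·Kᵀ·(x' − x̄) = [11, -4]
z = y + H·x̄ = [11, -4] + [-12, 6] = [-1, 2]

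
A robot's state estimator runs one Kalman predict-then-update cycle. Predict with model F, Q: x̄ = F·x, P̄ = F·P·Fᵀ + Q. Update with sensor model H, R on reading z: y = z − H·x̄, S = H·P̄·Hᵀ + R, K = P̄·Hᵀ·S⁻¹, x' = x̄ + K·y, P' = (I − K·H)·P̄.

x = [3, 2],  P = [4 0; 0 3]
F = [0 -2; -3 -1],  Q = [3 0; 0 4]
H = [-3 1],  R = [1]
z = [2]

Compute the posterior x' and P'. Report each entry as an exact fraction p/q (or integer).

x' = [-47/11, -1548/143]
P' = [48/11 141/11; 141/11 5524/143]

x̄ = F·x = [-4, -11]
P̄ = F·P·Fᵀ + Q = [15 6; 6 43]
y = z − H·x̄ = [1]
S = H·P̄·Hᵀ + R = [143]
K = P̄·Hᵀ·S⁻¹ = [-3/11; 25/143]
x' = x̄ + K·y = [-47/11, -1548/143]
P' = (I − K·H)·P̄ = [48/11 141/11; 141/11 5524/143]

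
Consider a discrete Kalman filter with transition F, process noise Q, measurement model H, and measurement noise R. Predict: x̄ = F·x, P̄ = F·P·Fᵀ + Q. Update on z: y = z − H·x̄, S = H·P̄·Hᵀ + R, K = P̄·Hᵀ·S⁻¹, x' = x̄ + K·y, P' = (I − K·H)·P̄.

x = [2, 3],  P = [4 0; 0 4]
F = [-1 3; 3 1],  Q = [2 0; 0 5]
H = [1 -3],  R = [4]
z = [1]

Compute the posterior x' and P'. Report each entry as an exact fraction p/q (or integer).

x' = [4039/451, 1224/451]
P' = [17178/451 5670/451; 5670/451 2070/451]

x̄ = F·x = [7, 9]
P̄ = F·P·Fᵀ + Q = [42 0; 0 45]
y = z − H·x̄ = [21]
S = H·P̄·Hᵀ + R = [451]
K = P̄·Hᵀ·S⁻¹ = [42/451; -135/451]
x' = x̄ + K·y = [4039/451, 1224/451]
P' = (I − K·H)·P̄ = [17178/451 5670/451; 5670/451 2070/451]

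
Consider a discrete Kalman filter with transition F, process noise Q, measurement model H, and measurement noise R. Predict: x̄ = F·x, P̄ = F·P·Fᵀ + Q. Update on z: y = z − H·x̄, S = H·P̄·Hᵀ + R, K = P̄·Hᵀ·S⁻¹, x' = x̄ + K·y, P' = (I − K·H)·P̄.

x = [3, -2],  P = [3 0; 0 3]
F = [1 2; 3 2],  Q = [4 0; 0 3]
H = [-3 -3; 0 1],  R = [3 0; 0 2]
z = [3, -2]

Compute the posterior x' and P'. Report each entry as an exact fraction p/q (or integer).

x̄ = F·x = [-1, 5]
P̄ = F·P·Fᵀ + Q = [19 21; 21 42]
y = z − H·x̄ = [15, -7]
S = H·P̄·Hᵀ + R = [930 -189; -189 44]
K = P̄·Hᵀ·S⁻¹ = [-437/1733 -1050/1733; -126/1733 1113/1733]
x' = x̄ + K·y = [-938/1733, -1016/1733]
P' = (I − K·H)·P̄ = [2537/1733 -2100/1733; -2100/1733 2226/1733]

x' = [-938/1733, -1016/1733]
P' = [2537/1733 -2100/1733; -2100/1733 2226/1733]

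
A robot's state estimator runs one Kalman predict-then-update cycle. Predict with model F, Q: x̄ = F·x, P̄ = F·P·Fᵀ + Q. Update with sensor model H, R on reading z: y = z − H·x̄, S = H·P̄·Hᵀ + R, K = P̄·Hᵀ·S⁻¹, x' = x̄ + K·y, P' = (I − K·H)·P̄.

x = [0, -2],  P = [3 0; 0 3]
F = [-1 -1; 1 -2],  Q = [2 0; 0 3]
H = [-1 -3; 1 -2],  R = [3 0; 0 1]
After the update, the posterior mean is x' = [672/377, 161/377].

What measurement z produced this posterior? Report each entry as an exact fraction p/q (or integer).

x̄ = F·x = [2, 4]
P̄ = F·P·Fᵀ + Q = [8 3; 3 18]
S = H·P̄·Hᵀ + R = [191 97; 97 69]
K = P̄·Hᵀ·S⁻¹ = [-1367/3770 2031/3770; -366/1885 -387/1885]
x' − x̄ = [-82/377, -1347/377] = K·y
y = (KᵀK)⁻¹·Kᵀ·(x' − x̄) = [11, 7]
z = y + H·x̄ = [11, 7] + [-14, -6] = [-3, 1]

z = [-3, 1]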